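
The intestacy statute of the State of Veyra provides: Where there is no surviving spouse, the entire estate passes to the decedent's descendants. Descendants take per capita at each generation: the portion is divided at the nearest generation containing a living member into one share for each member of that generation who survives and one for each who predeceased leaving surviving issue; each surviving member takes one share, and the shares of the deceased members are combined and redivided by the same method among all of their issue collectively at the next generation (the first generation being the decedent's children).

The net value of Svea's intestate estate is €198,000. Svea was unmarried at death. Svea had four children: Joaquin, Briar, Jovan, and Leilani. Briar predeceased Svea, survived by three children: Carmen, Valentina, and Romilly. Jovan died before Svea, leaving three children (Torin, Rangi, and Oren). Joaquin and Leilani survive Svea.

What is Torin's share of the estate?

The entire €198,000 passes to the descendants.
That amount (€198,000) is divided at the children's generation into 4 shares of €49,500. Joaquin and Leilani each take €49,500. The 2 shares of the deceased (Briar and Jovan) are combined into a pool of €99,000.
That pool (€99,000) is divided at the grandchildren's generation equally among Carmen, Valentina, Romilly, Torin, Rangi, and Oren: €16,500 each.

Torin receives €16,500.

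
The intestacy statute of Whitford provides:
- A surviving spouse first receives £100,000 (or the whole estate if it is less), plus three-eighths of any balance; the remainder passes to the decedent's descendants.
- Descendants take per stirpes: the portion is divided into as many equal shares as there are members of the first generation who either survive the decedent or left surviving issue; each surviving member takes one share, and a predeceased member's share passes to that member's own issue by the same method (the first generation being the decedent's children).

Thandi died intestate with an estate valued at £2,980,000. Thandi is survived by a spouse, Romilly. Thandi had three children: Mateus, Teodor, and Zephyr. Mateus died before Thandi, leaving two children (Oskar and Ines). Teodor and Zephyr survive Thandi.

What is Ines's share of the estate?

Ines receives £300,000.

Romilly first takes £100,000, leaving a balance of £2,880,000. Romilly then takes three-eighths of the balance (£1,080,000), for a total of £1,180,000. The remaining £1,800,000 passes to the descendants.
The descendants' portion (£1,800,000) is divided into 3 shares of £600,000: Teodor and Zephyr each take £600,000; Mateus's £600,000 share passes to Mateus's issue.
Mateus's share (£600,000) is divided into 2 shares of £300,000: Oskar and Ines each take £300,000.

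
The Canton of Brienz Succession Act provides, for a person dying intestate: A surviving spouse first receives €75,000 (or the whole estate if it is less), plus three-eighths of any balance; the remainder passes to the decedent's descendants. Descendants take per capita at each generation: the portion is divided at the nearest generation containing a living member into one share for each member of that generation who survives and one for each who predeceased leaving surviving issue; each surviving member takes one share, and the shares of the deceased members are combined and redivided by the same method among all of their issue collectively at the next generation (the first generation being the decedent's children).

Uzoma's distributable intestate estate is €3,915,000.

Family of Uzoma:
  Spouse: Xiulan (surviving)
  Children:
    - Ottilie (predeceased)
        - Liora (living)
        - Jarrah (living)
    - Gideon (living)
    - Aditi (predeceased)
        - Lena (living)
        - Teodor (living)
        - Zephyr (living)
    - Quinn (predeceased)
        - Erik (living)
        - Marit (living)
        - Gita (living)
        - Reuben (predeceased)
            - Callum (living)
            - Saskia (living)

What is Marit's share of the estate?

Xiulan first takes €75,000, leaving a balance of €3,840,000. Xiulan then takes three-eighths of the balance (€1,440,000), for a total of €1,515,000. The remaining €2,400,000 passes to the descendants.
The descendants' portion (€2,400,000) is divided at the children's generation into 4 shares of €600,000. Gideon takes €600,000. The 3 shares of the deceased (Ottilie, Aditi, and Quinn) are combined into a pool of €1,800,000.
That pool (€1,800,000) is divided at the grandchildren's generation into 9 shares of €200,000. Liora, Jarrah, Lena, Teodor, Zephyr, Erik, Marit, and Gita each take €200,000. The remaining share for the deceased Reuben (€200,000) is carried to the next generation.
That pool (€200,000) is divided at the great-grandchildren's generation equally among Callum and Saskia: €100,000 each.

Marit receives €200,000.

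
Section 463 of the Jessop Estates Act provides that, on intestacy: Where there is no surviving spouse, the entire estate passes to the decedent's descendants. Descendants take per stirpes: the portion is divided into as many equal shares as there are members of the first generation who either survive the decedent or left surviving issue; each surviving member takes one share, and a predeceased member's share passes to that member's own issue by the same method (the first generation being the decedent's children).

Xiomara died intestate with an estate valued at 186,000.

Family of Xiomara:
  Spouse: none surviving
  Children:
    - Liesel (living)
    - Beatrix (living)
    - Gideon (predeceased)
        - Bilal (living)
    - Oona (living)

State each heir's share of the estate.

The entire 186,000 passes to the descendants.
That amount (186,000) is divided into 4 shares of 46,500: Liesel, Beatrix, and Oona each take 46,500; Gideon's 46,500 share passes to Gideon's issue.
Gideon's share (46,500) passes entirely to Bilal.

Liesel: 46,500; Beatrix: 46,500; Bilal: 46,500; Oona: 46,500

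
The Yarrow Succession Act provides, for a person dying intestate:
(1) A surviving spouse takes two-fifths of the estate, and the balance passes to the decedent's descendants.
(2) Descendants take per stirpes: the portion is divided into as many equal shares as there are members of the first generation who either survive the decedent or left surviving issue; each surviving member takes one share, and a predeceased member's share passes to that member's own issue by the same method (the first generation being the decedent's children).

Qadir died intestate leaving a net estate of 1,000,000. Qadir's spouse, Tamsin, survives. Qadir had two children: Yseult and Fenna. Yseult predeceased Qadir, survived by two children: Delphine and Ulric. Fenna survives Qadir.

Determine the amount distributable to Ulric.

Ulric receives 150,000.

Tamsin takes two-fifths of 1,000,000 = 400,000. The remaining 600,000 passes to the descendants.
The descendants' portion (600,000) is divided into 2 shares of 300,000: Fenna takes 300,000; Yseult's 300,000 share passes to Yseult's issue.
Yseult's share (300,000) is divided into 2 shares of 150,000: Delphine and Ulric each take 150,000.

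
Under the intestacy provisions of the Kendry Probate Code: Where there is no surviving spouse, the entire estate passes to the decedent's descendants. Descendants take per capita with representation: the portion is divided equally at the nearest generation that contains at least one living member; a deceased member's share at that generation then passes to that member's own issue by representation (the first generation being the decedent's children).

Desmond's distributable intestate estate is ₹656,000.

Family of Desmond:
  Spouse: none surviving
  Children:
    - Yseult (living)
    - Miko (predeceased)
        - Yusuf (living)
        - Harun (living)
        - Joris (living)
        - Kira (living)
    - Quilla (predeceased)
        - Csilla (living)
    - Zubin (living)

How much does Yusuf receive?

Yusuf receives ₹41,000.

The entire ₹656,000 passes to the descendants.
That amount (₹656,000) is divided into 4 shares of ₹164,000: Yseult and Zubin each take ₹164,000; Miko's ₹164,000 share passes to Miko's issue; Quilla's ₹164,000 share passes to Quilla's issue.
Miko's share (₹164,000) is divided into 4 shares of ₹41,000: Yusuf, Harun, Joris, and Kira each take ₹41,000.
Quilla's share (₹164,000) passes entirely to Csilla.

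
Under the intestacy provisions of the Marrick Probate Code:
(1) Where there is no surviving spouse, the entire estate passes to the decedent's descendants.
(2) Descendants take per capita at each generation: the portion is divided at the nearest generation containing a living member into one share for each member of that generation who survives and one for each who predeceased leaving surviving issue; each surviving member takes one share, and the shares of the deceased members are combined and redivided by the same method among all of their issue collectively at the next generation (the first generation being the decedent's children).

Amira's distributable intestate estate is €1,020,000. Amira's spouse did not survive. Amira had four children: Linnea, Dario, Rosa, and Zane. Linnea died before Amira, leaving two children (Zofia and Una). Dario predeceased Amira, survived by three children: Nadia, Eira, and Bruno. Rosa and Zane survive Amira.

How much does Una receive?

The entire €1,020,000 passes to the descendants.
That amount (€1,020,000) is divided at the children's generation into 4 shares of €255,000. Rosa and Zane each take €255,000. The 2 shares of the deceased (Linnea and Dario) are combined into a pool of €510,000.
That pool (€510,000) is divided at the grandchildren's generation equally among Zofia, Una, Nadia, Eira, and Bruno: €102,000 each.

Una receives €102,000.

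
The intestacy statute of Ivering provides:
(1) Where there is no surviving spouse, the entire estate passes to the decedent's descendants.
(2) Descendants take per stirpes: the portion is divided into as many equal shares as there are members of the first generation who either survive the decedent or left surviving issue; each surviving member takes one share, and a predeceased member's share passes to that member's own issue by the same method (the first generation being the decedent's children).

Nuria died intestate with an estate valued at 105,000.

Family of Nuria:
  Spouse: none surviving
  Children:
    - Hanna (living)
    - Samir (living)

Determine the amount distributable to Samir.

The entire 105,000 passes to the descendants.
That amount (105,000) is divided into 2 shares of 52,500: Hanna and Samir each take 52,500.

Samir receives 52,500.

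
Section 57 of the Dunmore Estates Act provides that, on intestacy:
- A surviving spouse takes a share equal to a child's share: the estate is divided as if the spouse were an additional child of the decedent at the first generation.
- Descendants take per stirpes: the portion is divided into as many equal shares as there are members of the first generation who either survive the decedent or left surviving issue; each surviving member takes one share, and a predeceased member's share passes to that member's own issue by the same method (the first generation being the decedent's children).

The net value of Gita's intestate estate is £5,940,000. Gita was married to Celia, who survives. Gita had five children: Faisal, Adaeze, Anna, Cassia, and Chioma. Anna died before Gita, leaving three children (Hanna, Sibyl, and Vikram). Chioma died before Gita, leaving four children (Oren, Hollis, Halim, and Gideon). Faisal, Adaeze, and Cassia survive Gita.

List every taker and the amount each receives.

Celia: £990,000; Faisal: £990,000; Adaeze: £990,000; Hanna: £330,000; Sibyl: £330,000; Vikram: £330,000; Cassia: £990,000; Oren: £247,500; Hollis: £247,500; Halim: £247,500; Gideon: £247,500

The spouse counts as an additional share at the children's level, so there are 6 primary shares of £990,000. Celia takes one such share (£990,000).
The children's combined portion (£4,950,000) is divided into 5 shares of £990,000: Faisal, Adaeze, and Cassia each take £990,000; Anna's £990,000 share passes to Anna's issue; Chioma's £990,000 share passes to Chioma's issue.
Anna's share (£990,000) is divided into 3 shares of £330,000: Hanna, Sibyl, and Vikram each take £330,000.
Chioma's share (£990,000) is divided into 4 shares of £247,500: Oren, Hollis, Halim, and Gideon each take £247,500.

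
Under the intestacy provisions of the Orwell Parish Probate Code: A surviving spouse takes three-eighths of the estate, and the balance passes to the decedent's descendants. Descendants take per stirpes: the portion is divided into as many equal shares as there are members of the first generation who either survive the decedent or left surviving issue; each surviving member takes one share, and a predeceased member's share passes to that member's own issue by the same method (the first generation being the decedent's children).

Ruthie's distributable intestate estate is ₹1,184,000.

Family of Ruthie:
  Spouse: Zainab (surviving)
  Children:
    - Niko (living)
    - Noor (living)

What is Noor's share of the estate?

Zainab takes three-eighths of ₹1,184,000 = ₹444,000. The remaining ₹740,000 passes to the descendants.
The descendants' portion (₹740,000) is divided into 2 shares of ₹370,000: Niko and Noor each take ₹370,000.

Noor receives ₹370,000.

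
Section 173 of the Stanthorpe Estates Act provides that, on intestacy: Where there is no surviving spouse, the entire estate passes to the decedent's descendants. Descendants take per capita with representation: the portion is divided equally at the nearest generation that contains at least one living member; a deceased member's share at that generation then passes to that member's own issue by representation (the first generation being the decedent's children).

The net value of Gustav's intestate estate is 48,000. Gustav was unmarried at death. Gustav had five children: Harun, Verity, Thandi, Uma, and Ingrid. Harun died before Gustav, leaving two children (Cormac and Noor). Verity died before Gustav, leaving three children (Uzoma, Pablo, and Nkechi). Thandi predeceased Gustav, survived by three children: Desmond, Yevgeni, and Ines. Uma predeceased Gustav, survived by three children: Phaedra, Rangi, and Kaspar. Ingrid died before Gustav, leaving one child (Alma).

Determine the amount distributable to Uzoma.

The entire 48,000 passes to the descendants.
No child survives, so the initial division is made at the grandchildren's generation.
That amount (48,000) is divided into 12 shares of 4,000: Cormac, Noor, Uzoma, Pablo, Nkechi, Desmond, Yevgeni, Ines, Phaedra, Rangi, Kaspar, and Alma each take 4,000.

Uzoma receives 4,000.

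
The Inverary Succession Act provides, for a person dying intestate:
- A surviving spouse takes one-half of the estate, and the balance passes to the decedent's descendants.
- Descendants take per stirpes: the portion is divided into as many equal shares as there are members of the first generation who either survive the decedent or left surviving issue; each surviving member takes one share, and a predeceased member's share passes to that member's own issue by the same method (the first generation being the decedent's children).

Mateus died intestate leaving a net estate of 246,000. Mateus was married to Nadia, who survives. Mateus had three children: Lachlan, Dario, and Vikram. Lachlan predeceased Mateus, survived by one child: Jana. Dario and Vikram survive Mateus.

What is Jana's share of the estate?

Nadia takes one-half of 246,000 = 123,000. The remaining 123,000 passes to the descendants.
The descendants' portion (123,000) is divided into 3 shares of 41,000: Dario and Vikram each take 41,000; Lachlan's 41,000 share passes to Lachlan's issue.
Lachlan's share (41,000) passes entirely to Jana.

Jana receives 41,000.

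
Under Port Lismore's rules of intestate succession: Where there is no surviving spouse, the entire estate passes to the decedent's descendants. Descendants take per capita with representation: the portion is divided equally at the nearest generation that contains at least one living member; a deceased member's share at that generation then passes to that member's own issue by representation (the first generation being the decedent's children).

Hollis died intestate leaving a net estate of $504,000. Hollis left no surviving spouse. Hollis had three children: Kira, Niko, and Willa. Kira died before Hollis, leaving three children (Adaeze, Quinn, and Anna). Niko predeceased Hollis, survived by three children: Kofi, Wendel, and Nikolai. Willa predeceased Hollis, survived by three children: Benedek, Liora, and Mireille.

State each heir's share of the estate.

The entire $504,000 passes to the descendants.
No child survives, so the initial division is made at the grandchildren's generation.
That amount ($504,000) is divided into 9 shares of $56,000: Adaeze, Quinn, Anna, Kofi, Wendel, Nikolai, Benedek, Liora, and Mireille each take $56,000.

Adaeze: $56,000; Quinn: $56,000; Anna: $56,000; Kofi: $56,000; Wendel: $56,000; Nikolai: $56,000; Benedek: $56,000; Liora: $56,000; Mireille: $56,000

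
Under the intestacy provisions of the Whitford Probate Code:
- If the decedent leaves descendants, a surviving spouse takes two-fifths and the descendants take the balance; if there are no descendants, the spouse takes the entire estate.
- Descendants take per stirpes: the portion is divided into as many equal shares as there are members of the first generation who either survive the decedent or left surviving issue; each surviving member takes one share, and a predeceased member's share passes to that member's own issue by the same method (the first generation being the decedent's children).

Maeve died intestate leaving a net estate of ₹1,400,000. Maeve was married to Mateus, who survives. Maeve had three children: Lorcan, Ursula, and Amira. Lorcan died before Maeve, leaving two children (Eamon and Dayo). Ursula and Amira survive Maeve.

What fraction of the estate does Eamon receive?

Mateus takes two-fifths of ₹1,400,000 = ₹560,000. The remaining ₹840,000 passes to the descendants.
The descendants' portion (₹840,000) is divided into 3 shares of ₹280,000: Ursula and Amira each take ₹280,000; Lorcan's ₹280,000 share passes to Lorcan's issue.
Lorcan's share (₹280,000) is divided into 2 shares of ₹140,000: Eamon and Dayo each take ₹140,000.

Eamon receives 1/10 of the estate.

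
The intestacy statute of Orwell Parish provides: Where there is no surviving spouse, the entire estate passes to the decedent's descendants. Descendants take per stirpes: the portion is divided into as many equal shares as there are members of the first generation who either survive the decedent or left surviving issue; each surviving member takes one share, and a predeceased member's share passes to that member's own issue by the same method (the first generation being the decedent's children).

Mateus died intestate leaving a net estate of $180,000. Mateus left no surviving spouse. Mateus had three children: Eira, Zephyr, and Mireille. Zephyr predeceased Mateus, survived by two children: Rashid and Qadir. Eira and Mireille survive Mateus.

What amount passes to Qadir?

The entire $180,000 passes to the descendants.
That amount ($180,000) is divided into 3 shares of $60,000: Eira and Mireille each take $60,000; Zephyr's $60,000 share passes to Zephyr's issue.
Zephyr's share ($60,000) is divided into 2 shares of $30,000: Rashid and Qadir each take $30,000.

Qadir receives $30,000.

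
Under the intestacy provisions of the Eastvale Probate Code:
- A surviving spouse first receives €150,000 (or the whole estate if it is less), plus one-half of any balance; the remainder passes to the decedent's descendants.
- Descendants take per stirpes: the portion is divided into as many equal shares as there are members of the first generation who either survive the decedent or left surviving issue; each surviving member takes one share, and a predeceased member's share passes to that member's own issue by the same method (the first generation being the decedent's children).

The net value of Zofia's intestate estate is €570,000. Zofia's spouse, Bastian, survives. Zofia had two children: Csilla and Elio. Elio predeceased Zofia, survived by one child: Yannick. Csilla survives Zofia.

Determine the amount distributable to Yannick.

Yannick receives €105,000.

Bastian first takes €150,000, leaving a balance of €420,000. Bastian then takes one-half of the balance (€210,000), for a total of €360,000. The remaining €210,000 passes to the descendants.
The descendants' portion (€210,000) is divided into 2 shares of €105,000: Csilla takes €105,000; Elio's €105,000 share passes to Elio's issue.
Elio's share (€105,000) passes entirely to Yannick.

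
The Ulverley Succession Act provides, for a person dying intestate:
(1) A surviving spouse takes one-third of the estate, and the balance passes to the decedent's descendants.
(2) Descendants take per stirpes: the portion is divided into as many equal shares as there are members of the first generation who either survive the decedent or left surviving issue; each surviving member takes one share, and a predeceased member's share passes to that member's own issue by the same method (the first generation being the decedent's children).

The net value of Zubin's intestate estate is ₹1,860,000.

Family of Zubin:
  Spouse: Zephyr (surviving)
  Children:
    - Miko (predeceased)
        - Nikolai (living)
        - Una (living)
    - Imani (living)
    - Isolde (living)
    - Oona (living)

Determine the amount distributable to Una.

Una receives ₹155,000.

Zephyr takes one-third of ₹1,860,000 = ₹620,000. The remaining ₹1,240,000 passes to the descendants.
The descendants' portion (₹1,240,000) is divided into 4 shares of ₹310,000: Imani, Isolde, and Oona each take ₹310,000; Miko's ₹310,000 share passes to Miko's issue.
Miko's share (₹310,000) is divided into 2 shares of ₹155,000: Nikolai and Una each take ₹155,000.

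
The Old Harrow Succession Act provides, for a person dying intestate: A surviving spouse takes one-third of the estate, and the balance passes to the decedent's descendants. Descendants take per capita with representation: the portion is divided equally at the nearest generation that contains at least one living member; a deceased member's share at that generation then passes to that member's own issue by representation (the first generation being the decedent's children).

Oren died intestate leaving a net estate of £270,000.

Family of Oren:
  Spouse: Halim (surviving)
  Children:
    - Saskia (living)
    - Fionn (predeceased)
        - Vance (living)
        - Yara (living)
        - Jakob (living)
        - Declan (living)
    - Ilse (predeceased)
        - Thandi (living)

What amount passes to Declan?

Declan receives £15,000.

Halim takes one-third of £270,000 = £90,000. The remaining £180,000 passes to the descendants.
The descendants' portion (£180,000) is divided into 3 shares of £60,000: Saskia takes £60,000; Fionn's £60,000 share passes to Fionn's issue; Ilse's £60,000 share passes to Ilse's issue.
Fionn's share (£60,000) is divided into 4 shares of £15,000: Vance, Yara, Jakob, and Declan each take £15,000.
Ilse's share (£60,000) passes entirely to Thandi.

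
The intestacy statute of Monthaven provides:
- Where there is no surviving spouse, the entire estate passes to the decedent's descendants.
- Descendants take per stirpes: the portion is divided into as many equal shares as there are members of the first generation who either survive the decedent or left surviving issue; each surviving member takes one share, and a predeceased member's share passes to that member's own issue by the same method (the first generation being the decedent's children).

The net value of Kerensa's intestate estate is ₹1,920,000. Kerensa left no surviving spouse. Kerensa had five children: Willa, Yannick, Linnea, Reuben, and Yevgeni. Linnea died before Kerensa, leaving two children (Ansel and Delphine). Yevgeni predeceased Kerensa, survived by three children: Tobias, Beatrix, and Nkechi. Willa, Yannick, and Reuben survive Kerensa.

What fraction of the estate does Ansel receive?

Ansel receives 1/10 of the estate.

The entire ₹1,920,000 passes to the descendants.
That amount (₹1,920,000) is divided into 5 shares of ₹384,000: Willa, Yannick, and Reuben each take ₹384,000; Linnea's ₹384,000 share passes to Linnea's issue; Yevgeni's ₹384,000 share passes to Yevgeni's issue.
Linnea's share (₹384,000) is divided into 2 shares of ₹192,000: Ansel and Delphine each take ₹192,000.
Yevgeni's share (₹384,000) is divided into 3 shares of ₹128,000: Tobias, Beatrix, and Nkechi each take ₹128,000.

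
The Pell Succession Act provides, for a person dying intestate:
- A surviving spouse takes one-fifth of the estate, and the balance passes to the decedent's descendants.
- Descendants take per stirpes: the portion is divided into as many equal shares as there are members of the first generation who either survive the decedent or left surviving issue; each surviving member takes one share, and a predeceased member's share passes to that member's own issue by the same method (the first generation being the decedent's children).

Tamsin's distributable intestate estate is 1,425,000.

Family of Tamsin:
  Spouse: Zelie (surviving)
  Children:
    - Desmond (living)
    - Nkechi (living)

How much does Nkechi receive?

Zelie takes one-fifth of 1,425,000 = 285,000. The remaining 1,140,000 passes to the descendants.
The descendants' portion (1,140,000) is divided into 2 shares of 570,000: Desmond and Nkechi each take 570,000.

Nkechi receives 570,000.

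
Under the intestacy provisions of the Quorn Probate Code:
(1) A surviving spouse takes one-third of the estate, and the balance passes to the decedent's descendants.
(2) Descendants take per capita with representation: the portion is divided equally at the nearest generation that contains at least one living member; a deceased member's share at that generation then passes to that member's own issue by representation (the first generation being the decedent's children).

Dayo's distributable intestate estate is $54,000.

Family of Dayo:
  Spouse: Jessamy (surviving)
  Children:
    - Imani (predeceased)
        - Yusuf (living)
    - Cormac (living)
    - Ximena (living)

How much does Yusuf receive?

Yusuf receives $12,000.

Jessamy takes one-third of $54,000 = $18,000. The remaining $36,000 passes to the descendants.
The descendants' portion ($36,000) is divided into 3 shares of $12,000: Cormac and Ximena each take $12,000; Imani's $12,000 share passes to Imani's issue.
Imani's share ($12,000) passes entirely to Yusuf.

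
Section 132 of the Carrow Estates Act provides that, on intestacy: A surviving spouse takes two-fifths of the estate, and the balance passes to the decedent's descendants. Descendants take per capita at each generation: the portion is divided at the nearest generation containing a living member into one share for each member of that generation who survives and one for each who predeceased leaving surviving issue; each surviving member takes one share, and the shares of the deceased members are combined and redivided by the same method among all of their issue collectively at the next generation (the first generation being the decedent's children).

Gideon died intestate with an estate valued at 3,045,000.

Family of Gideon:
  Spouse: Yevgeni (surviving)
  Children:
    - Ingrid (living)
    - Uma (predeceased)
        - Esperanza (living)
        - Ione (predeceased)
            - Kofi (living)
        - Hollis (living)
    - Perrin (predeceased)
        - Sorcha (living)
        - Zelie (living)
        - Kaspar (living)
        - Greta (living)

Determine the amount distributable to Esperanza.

Yevgeni takes two-fifths of 3,045,000 = 1,218,000. The remaining 1,827,000 passes to the descendants.
The descendants' portion (1,827,000) is divided at the children's generation into 3 shares of 609,000. Ingrid takes 609,000. The 2 shares of the deceased (Uma and Perrin) are combined into a pool of 1,218,000.
That pool (1,218,000) is divided at the grandchildren's generation into 7 shares of 174,000. Esperanza, Hollis, Sorcha, Zelie, Kaspar, and Greta each take 174,000. The remaining share for the deceased Ione (174,000) is carried to the next generation.
That pool (174,000) passes entirely to Kofi, the sole taker at the great-grandchildren's generation.

Esperanza receives 174,000.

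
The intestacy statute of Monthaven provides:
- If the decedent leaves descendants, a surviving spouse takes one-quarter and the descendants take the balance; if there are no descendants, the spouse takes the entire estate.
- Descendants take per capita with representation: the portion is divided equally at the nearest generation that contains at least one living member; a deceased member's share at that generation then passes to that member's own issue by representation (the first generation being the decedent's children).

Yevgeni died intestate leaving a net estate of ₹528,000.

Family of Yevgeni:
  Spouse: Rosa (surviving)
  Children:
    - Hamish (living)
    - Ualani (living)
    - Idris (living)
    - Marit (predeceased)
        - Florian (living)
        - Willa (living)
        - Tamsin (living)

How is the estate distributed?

Rosa: ₹132,000; Hamish: ₹99,000; Ualani: ₹99,000; Idris: ₹99,000; Florian: ₹33,000; Willa: ₹33,000; Tamsin: ₹33,000

Rosa takes one-quarter of ₹528,000 = ₹132,000. The remaining ₹396,000 passes to the descendants.
The descendants' portion (₹396,000) is divided into 4 shares of ₹99,000: Hamish, Ualani, and Idris each take ₹99,000; Marit's ₹99,000 share passes to Marit's issue.
Marit's share (₹99,000) is divided into 3 shares of ₹33,000: Florian, Willa, and Tamsin each take ₹33,000.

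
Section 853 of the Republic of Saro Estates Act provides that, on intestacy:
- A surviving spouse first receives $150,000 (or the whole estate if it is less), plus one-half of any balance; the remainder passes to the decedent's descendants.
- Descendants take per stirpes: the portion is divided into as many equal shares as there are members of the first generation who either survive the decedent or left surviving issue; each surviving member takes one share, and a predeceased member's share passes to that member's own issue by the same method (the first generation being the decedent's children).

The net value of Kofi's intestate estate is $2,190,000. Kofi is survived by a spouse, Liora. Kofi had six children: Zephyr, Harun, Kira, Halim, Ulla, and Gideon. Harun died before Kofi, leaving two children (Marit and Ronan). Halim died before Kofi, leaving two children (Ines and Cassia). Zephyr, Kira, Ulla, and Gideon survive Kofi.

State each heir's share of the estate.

Liora: $1,170,000; Zephyr: $170,000; Marit: $85,000; Ronan: $85,000; Kira: $170,000; Ines: $85,000; Cassia: $85,000; Ulla: $170,000; Gideon: $170,000

Liora first takes $150,000, leaving a balance of $2,040,000. Liora then takes one-half of the balance ($1,020,000), for a total of $1,170,000. The remaining $1,020,000 passes to the descendants.
The descendants' portion ($1,020,000) is divided into 6 shares of $170,000: Zephyr, Kira, Ulla, and Gideon each take $170,000; Harun's $170,000 share passes to Harun's issue; Halim's $170,000 share passes to Halim's issue.
Harun's share ($170,000) is divided into 2 shares of $85,000: Marit and Ronan each take $85,000.
Halim's share ($170,000) is divided into 2 shares of $85,000: Ines and Cassia each take $85,000.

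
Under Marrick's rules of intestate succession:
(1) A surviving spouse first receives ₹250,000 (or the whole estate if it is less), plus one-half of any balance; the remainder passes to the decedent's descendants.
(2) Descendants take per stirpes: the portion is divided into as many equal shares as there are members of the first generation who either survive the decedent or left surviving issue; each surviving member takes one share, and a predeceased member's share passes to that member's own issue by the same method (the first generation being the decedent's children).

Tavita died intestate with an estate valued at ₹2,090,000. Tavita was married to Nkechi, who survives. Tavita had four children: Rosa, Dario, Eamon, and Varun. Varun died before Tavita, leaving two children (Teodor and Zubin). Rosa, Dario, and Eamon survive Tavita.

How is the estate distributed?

Nkechi: ₹1,170,000; Rosa: ₹230,000; Dario: ₹230,000; Eamon: ₹230,000; Teodor: ₹115,000; Zubin: ₹115,000

Nkechi first takes ₹250,000, leaving a balance of ₹1,840,000. Nkechi then takes one-half of the balance (₹920,000), for a total of ₹1,170,000. The remaining ₹920,000 passes to the descendants.
The descendants' portion (₹920,000) is divided into 4 shares of ₹230,000: Rosa, Dario, and Eamon each take ₹230,000; Varun's ₹230,000 share passes to Varun's issue.
Varun's share (₹230,000) is divided into 2 shares of ₹115,000: Teodor and Zubin each take ₹115,000.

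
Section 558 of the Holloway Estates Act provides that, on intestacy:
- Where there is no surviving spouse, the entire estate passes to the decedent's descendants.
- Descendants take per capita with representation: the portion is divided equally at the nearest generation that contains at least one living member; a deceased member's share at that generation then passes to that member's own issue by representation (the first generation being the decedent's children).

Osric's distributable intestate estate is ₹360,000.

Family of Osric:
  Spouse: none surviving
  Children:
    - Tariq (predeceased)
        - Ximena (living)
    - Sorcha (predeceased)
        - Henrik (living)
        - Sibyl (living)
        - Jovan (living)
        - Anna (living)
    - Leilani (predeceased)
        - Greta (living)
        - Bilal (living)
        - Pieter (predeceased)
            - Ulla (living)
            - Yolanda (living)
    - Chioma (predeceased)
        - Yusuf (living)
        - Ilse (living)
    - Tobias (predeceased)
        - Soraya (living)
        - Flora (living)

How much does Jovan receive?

Jovan receives ₹30,000.

The entire ₹360,000 passes to the descendants.
No child survives, so the initial division is made at the grandchildren's generation.
That amount (₹360,000) is divided into 12 shares of ₹30,000: Ximena, Henrik, Sibyl, Jovan, Anna, Greta, Bilal, Yusuf, Ilse, Soraya, and Flora each take ₹30,000; Pieter's ₹30,000 share passes to Pieter's issue.
Pieter's share (₹30,000) is divided into 2 shares of ₹15,000: Ulla and Yolanda each take ₹15,000.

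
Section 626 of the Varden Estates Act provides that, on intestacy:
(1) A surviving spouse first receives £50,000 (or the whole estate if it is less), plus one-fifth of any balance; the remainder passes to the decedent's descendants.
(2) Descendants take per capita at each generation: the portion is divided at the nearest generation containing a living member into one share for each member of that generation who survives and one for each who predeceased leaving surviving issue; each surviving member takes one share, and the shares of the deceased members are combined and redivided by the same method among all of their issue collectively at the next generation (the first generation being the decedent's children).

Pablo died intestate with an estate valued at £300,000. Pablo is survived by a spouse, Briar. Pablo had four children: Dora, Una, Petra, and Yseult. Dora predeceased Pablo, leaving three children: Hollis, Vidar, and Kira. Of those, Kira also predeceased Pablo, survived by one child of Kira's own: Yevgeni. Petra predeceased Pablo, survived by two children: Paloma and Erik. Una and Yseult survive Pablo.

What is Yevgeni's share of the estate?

Briar first takes £50,000, leaving a balance of £250,000. Briar then takes one-fifth of the balance (£50,000), for a total of £100,000. The remaining £200,000 passes to the descendants.
The descendants' portion (£200,000) is divided at the children's generation into 4 shares of £50,000. Una and Yseult each take £50,000. The 2 shares of the deceased (Dora and Petra) are combined into a pool of £100,000.
That pool (£100,000) is divided at the grandchildren's generation into 5 shares of £20,000. Hollis, Vidar, Paloma, and Erik each take £20,000. The remaining share for the deceased Kira (£20,000) is carried to the next generation.
That pool (£20,000) passes entirely to Yevgeni, the sole taker at the great-grandchildren's generation.

Yevgeni receives £20,000.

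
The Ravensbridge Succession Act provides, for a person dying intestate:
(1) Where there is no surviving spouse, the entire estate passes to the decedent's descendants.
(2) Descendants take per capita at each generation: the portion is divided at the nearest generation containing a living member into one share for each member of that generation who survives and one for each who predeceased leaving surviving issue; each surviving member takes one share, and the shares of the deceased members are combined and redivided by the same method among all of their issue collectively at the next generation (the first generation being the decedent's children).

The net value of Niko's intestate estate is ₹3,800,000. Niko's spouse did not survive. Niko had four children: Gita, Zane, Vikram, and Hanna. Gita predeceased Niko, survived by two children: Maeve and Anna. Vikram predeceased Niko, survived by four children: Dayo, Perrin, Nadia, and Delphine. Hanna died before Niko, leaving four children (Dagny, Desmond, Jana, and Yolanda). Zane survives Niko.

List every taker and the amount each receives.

Maeve: ₹285,000; Anna: ₹285,000; Zane: ₹950,000; Dayo: ₹285,000; Perrin: ₹285,000; Nadia: ₹285,000; Delphine: ₹285,000; Dagny: ₹285,000; Desmond: ₹285,000; Jana: ₹285,000; Yolanda: ₹285,000

The entire ₹3,800,000 passes to the descendants.
That amount (₹3,800,000) is divided at the children's generation into 4 shares of ₹950,000. Zane takes ₹950,000. The 3 shares of the deceased (Gita, Vikram, and Hanna) are combined into a pool of ₹2,850,000.
That pool (₹2,850,000) is divided at the grandchildren's generation equally among Maeve, Anna, Dayo, Perrin, Nadia, Delphine, Dagny, Desmond, Jana, and Yolanda: ₹285,000 each.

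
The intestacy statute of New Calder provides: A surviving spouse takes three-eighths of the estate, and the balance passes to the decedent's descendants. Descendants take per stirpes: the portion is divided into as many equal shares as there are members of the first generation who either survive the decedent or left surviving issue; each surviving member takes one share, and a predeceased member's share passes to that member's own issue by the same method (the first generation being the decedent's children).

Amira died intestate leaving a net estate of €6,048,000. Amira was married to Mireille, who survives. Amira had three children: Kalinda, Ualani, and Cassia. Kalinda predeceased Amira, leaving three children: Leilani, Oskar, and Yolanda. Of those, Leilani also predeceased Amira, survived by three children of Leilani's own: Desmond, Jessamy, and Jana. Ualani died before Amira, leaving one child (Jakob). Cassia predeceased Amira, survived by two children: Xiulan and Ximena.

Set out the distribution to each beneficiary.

Mireille: €2,268,000; Desmond: €140,000; Jessamy: €140,000; Jana: €140,000; Oskar: €420,000; Yolanda: €420,000; Jakob: €1,260,000; Xiulan: €630,000; Ximena: €630,000

Mireille takes three-eighths of €6,048,000 = €2,268,000. The remaining €3,780,000 passes to the descendants.
The descendants' portion (€3,780,000) is divided into 3 shares of €1,260,000: Kalinda's €1,260,000 share passes to Kalinda's issue; Ualani's €1,260,000 share passes to Ualani's issue; Cassia's €1,260,000 share passes to Cassia's issue.
Kalinda's share (€1,260,000) is divided into 3 shares of €420,000: Oskar and Yolanda each take €420,000; Leilani's €420,000 share passes to Leilani's issue.
Leilani's share (€420,000) is divided into 3 shares of €140,000: Desmond, Jessamy, and Jana each take €140,000.
Ualani's share (€1,260,000) passes entirely to Jakob.
Cassia's share (€1,260,000) is divided into 2 shares of €630,000: Xiulan and Ximena each take €630,000.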